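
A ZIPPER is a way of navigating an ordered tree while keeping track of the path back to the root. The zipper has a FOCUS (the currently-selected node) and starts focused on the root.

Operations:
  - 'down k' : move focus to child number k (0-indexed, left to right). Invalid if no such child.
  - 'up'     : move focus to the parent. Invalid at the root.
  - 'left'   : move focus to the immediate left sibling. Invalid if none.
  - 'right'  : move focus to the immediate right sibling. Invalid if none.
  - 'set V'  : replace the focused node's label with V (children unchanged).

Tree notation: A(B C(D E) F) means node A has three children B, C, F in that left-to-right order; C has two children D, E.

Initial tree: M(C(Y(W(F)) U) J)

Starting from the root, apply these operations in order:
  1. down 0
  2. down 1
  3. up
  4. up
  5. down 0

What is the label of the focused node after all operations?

Answer: C

Derivation:
Step 1 (down 0): focus=C path=0 depth=1 children=['Y', 'U'] left=[] right=['J'] parent=M
Step 2 (down 1): focus=U path=0/1 depth=2 children=[] left=['Y'] right=[] parent=C
Step 3 (up): focus=C path=0 depth=1 children=['Y', 'U'] left=[] right=['J'] parent=M
Step 4 (up): focus=M path=root depth=0 children=['C', 'J'] (at root)
Step 5 (down 0): focus=C path=0 depth=1 children=['Y', 'U'] left=[] right=['J'] parent=M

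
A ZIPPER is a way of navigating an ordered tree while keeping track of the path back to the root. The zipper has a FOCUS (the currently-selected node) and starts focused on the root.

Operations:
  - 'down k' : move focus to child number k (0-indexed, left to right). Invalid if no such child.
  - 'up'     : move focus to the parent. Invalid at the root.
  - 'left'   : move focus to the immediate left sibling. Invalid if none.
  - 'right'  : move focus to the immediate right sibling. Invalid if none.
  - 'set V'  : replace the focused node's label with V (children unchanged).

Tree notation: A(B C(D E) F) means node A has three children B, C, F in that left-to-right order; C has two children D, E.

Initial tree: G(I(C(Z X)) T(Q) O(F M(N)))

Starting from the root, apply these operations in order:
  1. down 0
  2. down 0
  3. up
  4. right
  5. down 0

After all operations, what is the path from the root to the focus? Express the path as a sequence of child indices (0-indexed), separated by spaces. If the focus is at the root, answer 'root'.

Answer: 1 0

Derivation:
Step 1 (down 0): focus=I path=0 depth=1 children=['C'] left=[] right=['T', 'O'] parent=G
Step 2 (down 0): focus=C path=0/0 depth=2 children=['Z', 'X'] left=[] right=[] parent=I
Step 3 (up): focus=I path=0 depth=1 children=['C'] left=[] right=['T', 'O'] parent=G
Step 4 (right): focus=T path=1 depth=1 children=['Q'] left=['I'] right=['O'] parent=G
Step 5 (down 0): focus=Q path=1/0 depth=2 children=[] left=[] right=[] parent=T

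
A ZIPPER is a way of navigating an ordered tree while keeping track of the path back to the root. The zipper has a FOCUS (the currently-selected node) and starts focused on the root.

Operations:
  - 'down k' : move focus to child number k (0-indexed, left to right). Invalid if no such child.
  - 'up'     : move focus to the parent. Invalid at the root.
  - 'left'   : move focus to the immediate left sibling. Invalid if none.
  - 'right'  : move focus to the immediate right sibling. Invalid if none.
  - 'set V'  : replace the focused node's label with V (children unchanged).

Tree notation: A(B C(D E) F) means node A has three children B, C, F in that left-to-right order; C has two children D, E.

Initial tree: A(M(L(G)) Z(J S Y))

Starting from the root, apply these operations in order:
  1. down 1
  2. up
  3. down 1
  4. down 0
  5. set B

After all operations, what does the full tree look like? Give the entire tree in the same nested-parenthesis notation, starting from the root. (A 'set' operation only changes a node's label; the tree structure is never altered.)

Answer: A(M(L(G)) Z(B S Y))

Derivation:
Step 1 (down 1): focus=Z path=1 depth=1 children=['J', 'S', 'Y'] left=['M'] right=[] parent=A
Step 2 (up): focus=A path=root depth=0 children=['M', 'Z'] (at root)
Step 3 (down 1): focus=Z path=1 depth=1 children=['J', 'S', 'Y'] left=['M'] right=[] parent=A
Step 4 (down 0): focus=J path=1/0 depth=2 children=[] left=[] right=['S', 'Y'] parent=Z
Step 5 (set B): focus=B path=1/0 depth=2 children=[] left=[] right=['S', 'Y'] parent=Z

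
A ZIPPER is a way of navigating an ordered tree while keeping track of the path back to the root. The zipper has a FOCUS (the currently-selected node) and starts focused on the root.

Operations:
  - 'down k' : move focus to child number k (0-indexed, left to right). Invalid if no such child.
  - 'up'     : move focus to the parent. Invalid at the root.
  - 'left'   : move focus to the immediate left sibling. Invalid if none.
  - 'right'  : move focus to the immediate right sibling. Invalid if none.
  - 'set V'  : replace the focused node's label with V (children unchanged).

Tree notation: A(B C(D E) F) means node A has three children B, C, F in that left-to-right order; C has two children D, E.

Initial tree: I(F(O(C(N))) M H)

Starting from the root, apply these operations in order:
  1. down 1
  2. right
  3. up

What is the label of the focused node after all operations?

Step 1 (down 1): focus=M path=1 depth=1 children=[] left=['F'] right=['H'] parent=I
Step 2 (right): focus=H path=2 depth=1 children=[] left=['F', 'M'] right=[] parent=I
Step 3 (up): focus=I path=root depth=0 children=['F', 'M', 'H'] (at root)

Answer: I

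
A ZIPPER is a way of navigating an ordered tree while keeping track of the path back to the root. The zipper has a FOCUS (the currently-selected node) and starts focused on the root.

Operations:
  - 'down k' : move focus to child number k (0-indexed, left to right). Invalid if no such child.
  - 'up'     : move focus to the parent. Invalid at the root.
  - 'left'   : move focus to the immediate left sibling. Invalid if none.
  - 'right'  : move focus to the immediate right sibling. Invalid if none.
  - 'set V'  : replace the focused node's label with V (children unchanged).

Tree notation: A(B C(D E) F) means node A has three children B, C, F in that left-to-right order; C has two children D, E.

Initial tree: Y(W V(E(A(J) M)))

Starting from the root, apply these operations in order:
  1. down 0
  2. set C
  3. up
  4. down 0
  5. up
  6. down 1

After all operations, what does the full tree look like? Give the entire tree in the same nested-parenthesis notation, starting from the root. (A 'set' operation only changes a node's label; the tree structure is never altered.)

Answer: Y(C V(E(A(J) M)))

Derivation:
Step 1 (down 0): focus=W path=0 depth=1 children=[] left=[] right=['V'] parent=Y
Step 2 (set C): focus=C path=0 depth=1 children=[] left=[] right=['V'] parent=Y
Step 3 (up): focus=Y path=root depth=0 children=['C', 'V'] (at root)
Step 4 (down 0): focus=C path=0 depth=1 children=[] left=[] right=['V'] parent=Y
Step 5 (up): focus=Y path=root depth=0 children=['C', 'V'] (at root)
Step 6 (down 1): focus=V path=1 depth=1 children=['E'] left=['C'] right=[] parent=Y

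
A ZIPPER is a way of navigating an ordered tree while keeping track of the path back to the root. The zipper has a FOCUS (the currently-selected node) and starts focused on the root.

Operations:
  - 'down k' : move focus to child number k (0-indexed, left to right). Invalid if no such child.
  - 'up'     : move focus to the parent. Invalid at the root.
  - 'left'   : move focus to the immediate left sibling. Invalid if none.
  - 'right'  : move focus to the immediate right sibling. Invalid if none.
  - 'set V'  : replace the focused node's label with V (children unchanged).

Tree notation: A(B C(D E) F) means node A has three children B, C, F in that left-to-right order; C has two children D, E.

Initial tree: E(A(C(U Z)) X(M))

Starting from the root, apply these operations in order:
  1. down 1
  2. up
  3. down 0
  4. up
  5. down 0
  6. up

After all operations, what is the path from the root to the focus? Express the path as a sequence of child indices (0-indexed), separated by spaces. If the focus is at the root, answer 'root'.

Step 1 (down 1): focus=X path=1 depth=1 children=['M'] left=['A'] right=[] parent=E
Step 2 (up): focus=E path=root depth=0 children=['A', 'X'] (at root)
Step 3 (down 0): focus=A path=0 depth=1 children=['C'] left=[] right=['X'] parent=E
Step 4 (up): focus=E path=root depth=0 children=['A', 'X'] (at root)
Step 5 (down 0): focus=A path=0 depth=1 children=['C'] left=[] right=['X'] parent=E
Step 6 (up): focus=E path=root depth=0 children=['A', 'X'] (at root)

Answer: root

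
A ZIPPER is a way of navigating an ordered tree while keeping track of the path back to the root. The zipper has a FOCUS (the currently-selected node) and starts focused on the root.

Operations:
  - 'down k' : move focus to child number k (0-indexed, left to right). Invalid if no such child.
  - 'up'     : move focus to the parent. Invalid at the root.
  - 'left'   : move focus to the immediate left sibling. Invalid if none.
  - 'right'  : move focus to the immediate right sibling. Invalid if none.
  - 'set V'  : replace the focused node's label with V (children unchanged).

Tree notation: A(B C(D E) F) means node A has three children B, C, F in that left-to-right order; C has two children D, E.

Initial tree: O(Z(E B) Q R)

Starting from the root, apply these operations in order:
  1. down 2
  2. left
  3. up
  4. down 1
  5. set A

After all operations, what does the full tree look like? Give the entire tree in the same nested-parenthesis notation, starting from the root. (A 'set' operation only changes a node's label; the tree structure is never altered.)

Answer: O(Z(E B) A R)

Derivation:
Step 1 (down 2): focus=R path=2 depth=1 children=[] left=['Z', 'Q'] right=[] parent=O
Step 2 (left): focus=Q path=1 depth=1 children=[] left=['Z'] right=['R'] parent=O
Step 3 (up): focus=O path=root depth=0 children=['Z', 'Q', 'R'] (at root)
Step 4 (down 1): focus=Q path=1 depth=1 children=[] left=['Z'] right=['R'] parent=O
Step 5 (set A): focus=A path=1 depth=1 children=[] left=['Z'] right=['R'] parent=O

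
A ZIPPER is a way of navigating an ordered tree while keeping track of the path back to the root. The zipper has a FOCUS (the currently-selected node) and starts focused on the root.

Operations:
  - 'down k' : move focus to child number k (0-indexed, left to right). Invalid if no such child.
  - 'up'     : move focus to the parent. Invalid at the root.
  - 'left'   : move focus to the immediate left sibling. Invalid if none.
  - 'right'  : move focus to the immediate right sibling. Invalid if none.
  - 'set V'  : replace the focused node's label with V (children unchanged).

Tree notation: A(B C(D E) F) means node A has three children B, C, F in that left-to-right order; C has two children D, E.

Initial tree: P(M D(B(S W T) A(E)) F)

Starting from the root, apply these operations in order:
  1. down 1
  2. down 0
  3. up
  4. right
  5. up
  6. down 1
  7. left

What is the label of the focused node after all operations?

Step 1 (down 1): focus=D path=1 depth=1 children=['B', 'A'] left=['M'] right=['F'] parent=P
Step 2 (down 0): focus=B path=1/0 depth=2 children=['S', 'W', 'T'] left=[] right=['A'] parent=D
Step 3 (up): focus=D path=1 depth=1 children=['B', 'A'] left=['M'] right=['F'] parent=P
Step 4 (right): focus=F path=2 depth=1 children=[] left=['M', 'D'] right=[] parent=P
Step 5 (up): focus=P path=root depth=0 children=['M', 'D', 'F'] (at root)
Step 6 (down 1): focus=D path=1 depth=1 children=['B', 'A'] left=['M'] right=['F'] parent=P
Step 7 (left): focus=M path=0 depth=1 children=[] left=[] right=['D', 'F'] parent=P

Answer: M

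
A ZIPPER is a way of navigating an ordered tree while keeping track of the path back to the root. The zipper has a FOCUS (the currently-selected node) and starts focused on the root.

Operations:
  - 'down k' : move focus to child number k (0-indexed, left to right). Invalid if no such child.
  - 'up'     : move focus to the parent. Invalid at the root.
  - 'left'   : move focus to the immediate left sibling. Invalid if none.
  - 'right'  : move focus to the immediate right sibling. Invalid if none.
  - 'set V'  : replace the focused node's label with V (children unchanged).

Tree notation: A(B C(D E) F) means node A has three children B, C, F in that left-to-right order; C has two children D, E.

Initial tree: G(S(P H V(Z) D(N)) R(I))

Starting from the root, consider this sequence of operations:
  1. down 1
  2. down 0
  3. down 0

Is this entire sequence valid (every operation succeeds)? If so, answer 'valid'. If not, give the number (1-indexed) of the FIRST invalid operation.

Answer: 3

Derivation:
Step 1 (down 1): focus=R path=1 depth=1 children=['I'] left=['S'] right=[] parent=G
Step 2 (down 0): focus=I path=1/0 depth=2 children=[] left=[] right=[] parent=R
Step 3 (down 0): INVALID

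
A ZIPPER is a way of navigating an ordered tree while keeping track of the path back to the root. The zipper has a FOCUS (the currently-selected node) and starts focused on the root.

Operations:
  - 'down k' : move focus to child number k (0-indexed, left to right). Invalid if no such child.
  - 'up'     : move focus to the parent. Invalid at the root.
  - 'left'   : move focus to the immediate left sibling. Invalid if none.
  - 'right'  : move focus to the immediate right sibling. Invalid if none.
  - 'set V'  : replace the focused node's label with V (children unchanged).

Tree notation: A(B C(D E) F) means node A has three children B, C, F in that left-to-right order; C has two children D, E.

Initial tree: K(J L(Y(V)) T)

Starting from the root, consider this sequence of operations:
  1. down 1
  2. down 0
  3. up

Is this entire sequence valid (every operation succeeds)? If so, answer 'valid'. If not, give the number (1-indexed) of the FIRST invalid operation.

Answer: valid

Derivation:
Step 1 (down 1): focus=L path=1 depth=1 children=['Y'] left=['J'] right=['T'] parent=K
Step 2 (down 0): focus=Y path=1/0 depth=2 children=['V'] left=[] right=[] parent=L
Step 3 (up): focus=L path=1 depth=1 children=['Y'] left=['J'] right=['T'] parent=K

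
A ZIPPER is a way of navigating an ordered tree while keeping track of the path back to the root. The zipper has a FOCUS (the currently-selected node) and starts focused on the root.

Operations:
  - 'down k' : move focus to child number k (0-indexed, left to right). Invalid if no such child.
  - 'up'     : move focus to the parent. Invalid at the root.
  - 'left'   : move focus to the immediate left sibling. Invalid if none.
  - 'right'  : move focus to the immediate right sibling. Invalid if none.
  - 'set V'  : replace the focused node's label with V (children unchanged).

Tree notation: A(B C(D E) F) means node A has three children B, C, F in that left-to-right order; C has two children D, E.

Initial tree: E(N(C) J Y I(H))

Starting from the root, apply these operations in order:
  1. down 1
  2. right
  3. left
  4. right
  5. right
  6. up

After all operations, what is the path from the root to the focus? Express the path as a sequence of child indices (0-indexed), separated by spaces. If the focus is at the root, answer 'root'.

Answer: root

Derivation:
Step 1 (down 1): focus=J path=1 depth=1 children=[] left=['N'] right=['Y', 'I'] parent=E
Step 2 (right): focus=Y path=2 depth=1 children=[] left=['N', 'J'] right=['I'] parent=E
Step 3 (left): focus=J path=1 depth=1 children=[] left=['N'] right=['Y', 'I'] parent=E
Step 4 (right): focus=Y path=2 depth=1 children=[] left=['N', 'J'] right=['I'] parent=E
Step 5 (right): focus=I path=3 depth=1 children=['H'] left=['N', 'J', 'Y'] right=[] parent=E
Step 6 (up): focus=E path=root depth=0 children=['N', 'J', 'Y', 'I'] (at root)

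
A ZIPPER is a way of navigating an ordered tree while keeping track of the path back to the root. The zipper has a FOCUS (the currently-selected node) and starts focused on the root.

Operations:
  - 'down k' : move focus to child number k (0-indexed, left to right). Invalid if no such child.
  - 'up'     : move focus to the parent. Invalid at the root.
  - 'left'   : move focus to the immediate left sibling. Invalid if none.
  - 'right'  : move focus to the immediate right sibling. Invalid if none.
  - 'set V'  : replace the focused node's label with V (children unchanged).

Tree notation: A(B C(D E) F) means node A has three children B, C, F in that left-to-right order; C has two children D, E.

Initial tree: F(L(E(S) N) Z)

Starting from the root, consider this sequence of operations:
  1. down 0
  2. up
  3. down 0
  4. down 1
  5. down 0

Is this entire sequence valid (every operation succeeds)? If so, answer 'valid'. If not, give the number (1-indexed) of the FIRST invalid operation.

Step 1 (down 0): focus=L path=0 depth=1 children=['E', 'N'] left=[] right=['Z'] parent=F
Step 2 (up): focus=F path=root depth=0 children=['L', 'Z'] (at root)
Step 3 (down 0): focus=L path=0 depth=1 children=['E', 'N'] left=[] right=['Z'] parent=F
Step 4 (down 1): focus=N path=0/1 depth=2 children=[] left=['E'] right=[] parent=L
Step 5 (down 0): INVALID

Answer: 5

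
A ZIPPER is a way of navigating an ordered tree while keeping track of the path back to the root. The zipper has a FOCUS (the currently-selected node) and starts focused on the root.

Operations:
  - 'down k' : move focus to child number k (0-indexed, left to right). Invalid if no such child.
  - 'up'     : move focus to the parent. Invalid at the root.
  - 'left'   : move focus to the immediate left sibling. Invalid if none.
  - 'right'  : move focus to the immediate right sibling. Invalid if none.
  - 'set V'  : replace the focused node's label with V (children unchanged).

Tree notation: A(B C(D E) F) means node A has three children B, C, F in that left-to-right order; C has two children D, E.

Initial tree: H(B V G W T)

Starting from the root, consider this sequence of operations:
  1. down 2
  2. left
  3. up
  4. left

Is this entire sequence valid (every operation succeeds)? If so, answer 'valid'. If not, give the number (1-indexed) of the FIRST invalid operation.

Step 1 (down 2): focus=G path=2 depth=1 children=[] left=['B', 'V'] right=['W', 'T'] parent=H
Step 2 (left): focus=V path=1 depth=1 children=[] left=['B'] right=['G', 'W', 'T'] parent=H
Step 3 (up): focus=H path=root depth=0 children=['B', 'V', 'G', 'W', 'T'] (at root)
Step 4 (left): INVALID

Answer: 4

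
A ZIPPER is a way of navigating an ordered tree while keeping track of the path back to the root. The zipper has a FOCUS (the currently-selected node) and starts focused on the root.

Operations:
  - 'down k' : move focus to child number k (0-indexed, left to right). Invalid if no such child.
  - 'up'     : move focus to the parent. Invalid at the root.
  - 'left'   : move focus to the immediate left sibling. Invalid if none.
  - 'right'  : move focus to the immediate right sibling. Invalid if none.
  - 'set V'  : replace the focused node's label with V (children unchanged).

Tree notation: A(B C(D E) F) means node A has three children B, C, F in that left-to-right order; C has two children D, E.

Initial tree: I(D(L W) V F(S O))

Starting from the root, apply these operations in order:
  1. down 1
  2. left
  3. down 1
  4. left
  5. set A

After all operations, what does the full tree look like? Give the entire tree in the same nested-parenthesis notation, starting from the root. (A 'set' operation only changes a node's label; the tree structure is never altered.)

Step 1 (down 1): focus=V path=1 depth=1 children=[] left=['D'] right=['F'] parent=I
Step 2 (left): focus=D path=0 depth=1 children=['L', 'W'] left=[] right=['V', 'F'] parent=I
Step 3 (down 1): focus=W path=0/1 depth=2 children=[] left=['L'] right=[] parent=D
Step 4 (left): focus=L path=0/0 depth=2 children=[] left=[] right=['W'] parent=D
Step 5 (set A): focus=A path=0/0 depth=2 children=[] left=[] right=['W'] parent=D

Answer: I(D(A W) V F(S O))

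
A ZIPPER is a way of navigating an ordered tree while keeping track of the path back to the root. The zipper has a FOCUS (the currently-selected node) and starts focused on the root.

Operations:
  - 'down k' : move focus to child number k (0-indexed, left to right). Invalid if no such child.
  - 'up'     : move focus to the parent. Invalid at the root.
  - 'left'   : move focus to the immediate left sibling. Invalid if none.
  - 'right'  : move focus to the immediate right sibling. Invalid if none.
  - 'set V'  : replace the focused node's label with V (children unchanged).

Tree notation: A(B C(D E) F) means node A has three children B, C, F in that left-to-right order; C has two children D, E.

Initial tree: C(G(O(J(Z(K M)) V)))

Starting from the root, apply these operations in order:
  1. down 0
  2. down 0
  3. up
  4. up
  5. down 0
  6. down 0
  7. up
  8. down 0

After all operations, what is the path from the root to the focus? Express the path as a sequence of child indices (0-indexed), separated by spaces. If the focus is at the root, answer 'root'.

Answer: 0 0

Derivation:
Step 1 (down 0): focus=G path=0 depth=1 children=['O'] left=[] right=[] parent=C
Step 2 (down 0): focus=O path=0/0 depth=2 children=['J', 'V'] left=[] right=[] parent=G
Step 3 (up): focus=G path=0 depth=1 children=['O'] left=[] right=[] parent=C
Step 4 (up): focus=C path=root depth=0 children=['G'] (at root)
Step 5 (down 0): focus=G path=0 depth=1 children=['O'] left=[] right=[] parent=C
Step 6 (down 0): focus=O path=0/0 depth=2 children=['J', 'V'] left=[] right=[] parent=G
Step 7 (up): focus=G path=0 depth=1 children=['O'] left=[] right=[] parent=C
Step 8 (down 0): focus=O path=0/0 depth=2 children=['J', 'V'] left=[] right=[] parent=G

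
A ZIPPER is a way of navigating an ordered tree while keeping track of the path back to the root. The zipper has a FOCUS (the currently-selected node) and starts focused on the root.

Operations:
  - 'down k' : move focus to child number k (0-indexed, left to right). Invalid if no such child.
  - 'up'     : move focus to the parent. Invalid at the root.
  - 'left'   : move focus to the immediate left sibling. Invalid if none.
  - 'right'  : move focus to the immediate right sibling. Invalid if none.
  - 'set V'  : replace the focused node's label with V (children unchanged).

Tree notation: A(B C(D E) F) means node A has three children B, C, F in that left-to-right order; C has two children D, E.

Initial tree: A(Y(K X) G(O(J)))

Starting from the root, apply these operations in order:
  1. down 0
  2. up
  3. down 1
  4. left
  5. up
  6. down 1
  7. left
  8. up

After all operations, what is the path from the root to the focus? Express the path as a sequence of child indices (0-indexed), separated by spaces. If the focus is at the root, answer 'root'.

Step 1 (down 0): focus=Y path=0 depth=1 children=['K', 'X'] left=[] right=['G'] parent=A
Step 2 (up): focus=A path=root depth=0 children=['Y', 'G'] (at root)
Step 3 (down 1): focus=G path=1 depth=1 children=['O'] left=['Y'] right=[] parent=A
Step 4 (left): focus=Y path=0 depth=1 children=['K', 'X'] left=[] right=['G'] parent=A
Step 5 (up): focus=A path=root depth=0 children=['Y', 'G'] (at root)
Step 6 (down 1): focus=G path=1 depth=1 children=['O'] left=['Y'] right=[] parent=A
Step 7 (left): focus=Y path=0 depth=1 children=['K', 'X'] left=[] right=['G'] parent=A
Step 8 (up): focus=A path=root depth=0 children=['Y', 'G'] (at root)

Answer: root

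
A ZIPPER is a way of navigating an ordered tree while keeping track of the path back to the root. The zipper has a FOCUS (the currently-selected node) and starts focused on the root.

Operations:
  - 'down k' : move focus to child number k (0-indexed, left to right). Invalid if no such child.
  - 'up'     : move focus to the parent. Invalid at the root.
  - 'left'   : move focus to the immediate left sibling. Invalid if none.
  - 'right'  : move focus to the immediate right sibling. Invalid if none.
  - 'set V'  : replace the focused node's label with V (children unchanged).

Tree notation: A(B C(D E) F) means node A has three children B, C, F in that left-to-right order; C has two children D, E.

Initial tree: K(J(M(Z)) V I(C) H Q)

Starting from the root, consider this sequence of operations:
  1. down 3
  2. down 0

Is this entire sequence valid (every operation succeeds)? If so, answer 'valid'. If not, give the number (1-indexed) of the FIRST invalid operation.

Answer: 2

Derivation:
Step 1 (down 3): focus=H path=3 depth=1 children=[] left=['J', 'V', 'I'] right=['Q'] parent=K
Step 2 (down 0): INVALID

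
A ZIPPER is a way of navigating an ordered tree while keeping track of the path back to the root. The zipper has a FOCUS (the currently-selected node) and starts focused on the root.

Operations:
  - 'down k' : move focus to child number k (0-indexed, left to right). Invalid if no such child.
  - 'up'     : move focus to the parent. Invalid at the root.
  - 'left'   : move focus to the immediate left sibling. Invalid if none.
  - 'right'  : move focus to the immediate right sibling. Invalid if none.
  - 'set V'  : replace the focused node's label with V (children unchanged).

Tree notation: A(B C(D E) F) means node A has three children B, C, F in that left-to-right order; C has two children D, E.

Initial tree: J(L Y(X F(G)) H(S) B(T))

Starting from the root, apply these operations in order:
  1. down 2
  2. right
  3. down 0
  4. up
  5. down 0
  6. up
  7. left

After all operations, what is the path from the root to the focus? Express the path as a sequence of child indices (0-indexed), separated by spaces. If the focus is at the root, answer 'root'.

Answer: 2

Derivation:
Step 1 (down 2): focus=H path=2 depth=1 children=['S'] left=['L', 'Y'] right=['B'] parent=J
Step 2 (right): focus=B path=3 depth=1 children=['T'] left=['L', 'Y', 'H'] right=[] parent=J
Step 3 (down 0): focus=T path=3/0 depth=2 children=[] left=[] right=[] parent=B
Step 4 (up): focus=B path=3 depth=1 children=['T'] left=['L', 'Y', 'H'] right=[] parent=J
Step 5 (down 0): focus=T path=3/0 depth=2 children=[] left=[] right=[] parent=B
Step 6 (up): focus=B path=3 depth=1 children=['T'] left=['L', 'Y', 'H'] right=[] parent=J
Step 7 (left): focus=H path=2 depth=1 children=['S'] left=['L', 'Y'] right=['B'] parent=J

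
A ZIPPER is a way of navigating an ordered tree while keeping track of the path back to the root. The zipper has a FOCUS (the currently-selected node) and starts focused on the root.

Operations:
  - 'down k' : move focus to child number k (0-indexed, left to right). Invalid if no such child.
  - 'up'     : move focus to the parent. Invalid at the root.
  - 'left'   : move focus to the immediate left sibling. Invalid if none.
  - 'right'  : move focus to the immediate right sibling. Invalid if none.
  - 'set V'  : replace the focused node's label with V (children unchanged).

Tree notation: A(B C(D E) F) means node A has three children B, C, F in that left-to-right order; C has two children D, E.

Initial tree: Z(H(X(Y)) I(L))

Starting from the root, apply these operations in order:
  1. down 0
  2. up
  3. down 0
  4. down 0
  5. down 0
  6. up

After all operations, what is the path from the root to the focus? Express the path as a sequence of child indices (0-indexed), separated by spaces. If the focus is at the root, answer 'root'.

Answer: 0 0

Derivation:
Step 1 (down 0): focus=H path=0 depth=1 children=['X'] left=[] right=['I'] parent=Z
Step 2 (up): focus=Z path=root depth=0 children=['H', 'I'] (at root)
Step 3 (down 0): focus=H path=0 depth=1 children=['X'] left=[] right=['I'] parent=Z
Step 4 (down 0): focus=X path=0/0 depth=2 children=['Y'] left=[] right=[] parent=H
Step 5 (down 0): focus=Y path=0/0/0 depth=3 children=[] left=[] right=[] parent=X
Step 6 (up): focus=X path=0/0 depth=2 children=['Y'] left=[] right=[] parent=H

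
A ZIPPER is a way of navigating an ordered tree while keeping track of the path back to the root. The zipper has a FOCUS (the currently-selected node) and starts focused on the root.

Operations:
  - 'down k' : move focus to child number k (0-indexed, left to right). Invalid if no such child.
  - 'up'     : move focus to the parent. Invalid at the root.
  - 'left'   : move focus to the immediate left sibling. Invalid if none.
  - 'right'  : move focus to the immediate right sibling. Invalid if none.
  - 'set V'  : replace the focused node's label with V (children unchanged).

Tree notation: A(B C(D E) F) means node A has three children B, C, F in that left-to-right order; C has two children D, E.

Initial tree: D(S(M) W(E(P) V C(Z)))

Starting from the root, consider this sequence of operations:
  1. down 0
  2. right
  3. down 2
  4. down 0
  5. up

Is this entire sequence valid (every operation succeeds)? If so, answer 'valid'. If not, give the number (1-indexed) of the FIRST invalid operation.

Answer: valid

Derivation:
Step 1 (down 0): focus=S path=0 depth=1 children=['M'] left=[] right=['W'] parent=D
Step 2 (right): focus=W path=1 depth=1 children=['E', 'V', 'C'] left=['S'] right=[] parent=D
Step 3 (down 2): focus=C path=1/2 depth=2 children=['Z'] left=['E', 'V'] right=[] parent=W
Step 4 (down 0): focus=Z path=1/2/0 depth=3 children=[] left=[] right=[] parent=C
Step 5 (up): focus=C path=1/2 depth=2 children=['Z'] left=['E', 'V'] right=[] parent=W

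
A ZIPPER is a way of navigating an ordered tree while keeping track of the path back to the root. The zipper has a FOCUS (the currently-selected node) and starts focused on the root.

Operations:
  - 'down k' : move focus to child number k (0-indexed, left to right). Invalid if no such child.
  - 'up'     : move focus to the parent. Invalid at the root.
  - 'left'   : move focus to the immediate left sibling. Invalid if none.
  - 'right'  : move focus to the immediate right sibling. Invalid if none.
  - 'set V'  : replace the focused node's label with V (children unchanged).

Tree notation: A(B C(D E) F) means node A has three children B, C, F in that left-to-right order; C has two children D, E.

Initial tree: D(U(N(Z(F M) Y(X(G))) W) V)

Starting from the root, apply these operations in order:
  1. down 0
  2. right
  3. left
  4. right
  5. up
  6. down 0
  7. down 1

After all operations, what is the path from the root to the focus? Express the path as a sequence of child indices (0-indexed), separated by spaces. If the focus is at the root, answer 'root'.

Step 1 (down 0): focus=U path=0 depth=1 children=['N', 'W'] left=[] right=['V'] parent=D
Step 2 (right): focus=V path=1 depth=1 children=[] left=['U'] right=[] parent=D
Step 3 (left): focus=U path=0 depth=1 children=['N', 'W'] left=[] right=['V'] parent=D
Step 4 (right): focus=V path=1 depth=1 children=[] left=['U'] right=[] parent=D
Step 5 (up): focus=D path=root depth=0 children=['U', 'V'] (at root)
Step 6 (down 0): focus=U path=0 depth=1 children=['N', 'W'] left=[] right=['V'] parent=D
Step 7 (down 1): focus=W path=0/1 depth=2 children=[] left=['N'] right=[] parent=U

Answer: 0 1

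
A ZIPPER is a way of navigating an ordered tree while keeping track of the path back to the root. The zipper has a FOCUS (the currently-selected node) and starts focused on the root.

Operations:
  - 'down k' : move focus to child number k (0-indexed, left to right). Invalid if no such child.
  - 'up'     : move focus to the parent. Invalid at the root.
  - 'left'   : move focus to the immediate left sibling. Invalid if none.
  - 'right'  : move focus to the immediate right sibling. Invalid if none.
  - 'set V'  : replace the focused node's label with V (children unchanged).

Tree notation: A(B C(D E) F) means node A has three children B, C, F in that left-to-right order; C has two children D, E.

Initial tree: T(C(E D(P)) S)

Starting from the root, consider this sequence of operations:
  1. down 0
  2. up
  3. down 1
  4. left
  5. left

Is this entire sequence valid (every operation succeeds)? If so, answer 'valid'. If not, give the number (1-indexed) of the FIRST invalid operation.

Answer: 5

Derivation:
Step 1 (down 0): focus=C path=0 depth=1 children=['E', 'D'] left=[] right=['S'] parent=T
Step 2 (up): focus=T path=root depth=0 children=['C', 'S'] (at root)
Step 3 (down 1): focus=S path=1 depth=1 children=[] left=['C'] right=[] parent=T
Step 4 (left): focus=C path=0 depth=1 children=['E', 'D'] left=[] right=['S'] parent=T
Step 5 (left): INVALID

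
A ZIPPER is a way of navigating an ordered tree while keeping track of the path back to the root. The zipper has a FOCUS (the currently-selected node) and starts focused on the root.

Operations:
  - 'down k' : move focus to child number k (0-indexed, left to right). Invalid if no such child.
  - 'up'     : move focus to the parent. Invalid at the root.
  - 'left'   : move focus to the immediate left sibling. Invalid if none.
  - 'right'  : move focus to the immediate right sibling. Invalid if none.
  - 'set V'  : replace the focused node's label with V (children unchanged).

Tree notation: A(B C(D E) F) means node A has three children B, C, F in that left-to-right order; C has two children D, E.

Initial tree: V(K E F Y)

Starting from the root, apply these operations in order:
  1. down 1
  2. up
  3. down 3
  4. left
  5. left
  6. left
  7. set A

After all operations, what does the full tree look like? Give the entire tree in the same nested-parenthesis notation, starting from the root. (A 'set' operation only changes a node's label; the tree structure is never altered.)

Step 1 (down 1): focus=E path=1 depth=1 children=[] left=['K'] right=['F', 'Y'] parent=V
Step 2 (up): focus=V path=root depth=0 children=['K', 'E', 'F', 'Y'] (at root)
Step 3 (down 3): focus=Y path=3 depth=1 children=[] left=['K', 'E', 'F'] right=[] parent=V
Step 4 (left): focus=F path=2 depth=1 children=[] left=['K', 'E'] right=['Y'] parent=V
Step 5 (left): focus=E path=1 depth=1 children=[] left=['K'] right=['F', 'Y'] parent=V
Step 6 (left): focus=K path=0 depth=1 children=[] left=[] right=['E', 'F', 'Y'] parent=V
Step 7 (set A): focus=A path=0 depth=1 children=[] left=[] right=['E', 'F', 'Y'] parent=V

Answer: V(A E F Y)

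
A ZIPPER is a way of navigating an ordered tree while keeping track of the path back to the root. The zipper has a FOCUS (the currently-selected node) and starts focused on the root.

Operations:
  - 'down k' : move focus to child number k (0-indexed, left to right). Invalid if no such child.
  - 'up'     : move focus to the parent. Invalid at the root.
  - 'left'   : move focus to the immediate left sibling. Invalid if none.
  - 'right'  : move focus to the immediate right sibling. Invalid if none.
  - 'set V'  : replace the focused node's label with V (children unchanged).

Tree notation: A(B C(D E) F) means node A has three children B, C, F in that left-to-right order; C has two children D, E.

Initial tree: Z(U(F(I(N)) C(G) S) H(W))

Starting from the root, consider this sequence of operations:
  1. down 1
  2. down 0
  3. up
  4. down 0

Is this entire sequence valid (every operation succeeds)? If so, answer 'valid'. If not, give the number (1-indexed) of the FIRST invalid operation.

Answer: valid

Derivation:
Step 1 (down 1): focus=H path=1 depth=1 children=['W'] left=['U'] right=[] parent=Z
Step 2 (down 0): focus=W path=1/0 depth=2 children=[] left=[] right=[] parent=H
Step 3 (up): focus=H path=1 depth=1 children=['W'] left=['U'] right=[] parent=Z
Step 4 (down 0): focus=W path=1/0 depth=2 children=[] left=[] right=[] parent=H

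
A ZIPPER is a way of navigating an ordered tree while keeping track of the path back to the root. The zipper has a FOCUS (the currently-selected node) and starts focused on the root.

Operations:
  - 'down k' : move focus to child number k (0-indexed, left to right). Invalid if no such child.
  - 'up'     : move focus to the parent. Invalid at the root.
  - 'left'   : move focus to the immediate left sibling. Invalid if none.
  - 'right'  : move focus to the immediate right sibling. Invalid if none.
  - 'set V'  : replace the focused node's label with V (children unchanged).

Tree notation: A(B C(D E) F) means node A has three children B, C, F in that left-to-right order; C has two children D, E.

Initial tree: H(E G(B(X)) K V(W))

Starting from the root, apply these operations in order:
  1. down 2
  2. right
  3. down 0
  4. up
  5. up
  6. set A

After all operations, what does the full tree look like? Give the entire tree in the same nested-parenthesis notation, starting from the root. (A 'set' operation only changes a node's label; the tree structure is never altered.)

Answer: A(E G(B(X)) K V(W))

Derivation:
Step 1 (down 2): focus=K path=2 depth=1 children=[] left=['E', 'G'] right=['V'] parent=H
Step 2 (right): focus=V path=3 depth=1 children=['W'] left=['E', 'G', 'K'] right=[] parent=H
Step 3 (down 0): focus=W path=3/0 depth=2 children=[] left=[] right=[] parent=V
Step 4 (up): focus=V path=3 depth=1 children=['W'] left=['E', 'G', 'K'] right=[] parent=H
Step 5 (up): focus=H path=root depth=0 children=['E', 'G', 'K', 'V'] (at root)
Step 6 (set A): focus=A path=root depth=0 children=['E', 'G', 'K', 'V'] (at root)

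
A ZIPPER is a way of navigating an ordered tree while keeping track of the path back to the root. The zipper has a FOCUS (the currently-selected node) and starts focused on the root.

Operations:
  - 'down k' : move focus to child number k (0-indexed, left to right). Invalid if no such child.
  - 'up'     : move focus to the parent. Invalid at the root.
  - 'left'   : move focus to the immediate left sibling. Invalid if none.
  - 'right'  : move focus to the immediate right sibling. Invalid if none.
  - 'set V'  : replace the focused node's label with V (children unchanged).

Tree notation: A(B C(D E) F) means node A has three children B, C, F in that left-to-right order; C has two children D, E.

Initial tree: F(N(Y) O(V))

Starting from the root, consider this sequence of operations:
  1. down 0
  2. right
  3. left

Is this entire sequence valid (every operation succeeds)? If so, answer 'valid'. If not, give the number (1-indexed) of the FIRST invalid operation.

Step 1 (down 0): focus=N path=0 depth=1 children=['Y'] left=[] right=['O'] parent=F
Step 2 (right): focus=O path=1 depth=1 children=['V'] left=['N'] right=[] parent=F
Step 3 (left): focus=N path=0 depth=1 children=['Y'] left=[] right=['O'] parent=F

Answer: valid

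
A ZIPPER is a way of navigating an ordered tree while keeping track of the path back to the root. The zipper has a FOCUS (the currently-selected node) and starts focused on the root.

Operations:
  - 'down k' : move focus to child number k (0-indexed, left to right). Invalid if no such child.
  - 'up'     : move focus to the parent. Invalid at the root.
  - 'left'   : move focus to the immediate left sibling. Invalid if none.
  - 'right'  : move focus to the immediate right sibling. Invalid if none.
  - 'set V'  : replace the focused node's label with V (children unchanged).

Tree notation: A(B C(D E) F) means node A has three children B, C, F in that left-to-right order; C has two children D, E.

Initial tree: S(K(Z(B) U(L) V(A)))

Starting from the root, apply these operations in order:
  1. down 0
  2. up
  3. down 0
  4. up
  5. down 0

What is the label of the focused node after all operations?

Step 1 (down 0): focus=K path=0 depth=1 children=['Z', 'U', 'V'] left=[] right=[] parent=S
Step 2 (up): focus=S path=root depth=0 children=['K'] (at root)
Step 3 (down 0): focus=K path=0 depth=1 children=['Z', 'U', 'V'] left=[] right=[] parent=S
Step 4 (up): focus=S path=root depth=0 children=['K'] (at root)
Step 5 (down 0): focus=K path=0 depth=1 children=['Z', 'U', 'V'] left=[] right=[] parent=S

Answer: K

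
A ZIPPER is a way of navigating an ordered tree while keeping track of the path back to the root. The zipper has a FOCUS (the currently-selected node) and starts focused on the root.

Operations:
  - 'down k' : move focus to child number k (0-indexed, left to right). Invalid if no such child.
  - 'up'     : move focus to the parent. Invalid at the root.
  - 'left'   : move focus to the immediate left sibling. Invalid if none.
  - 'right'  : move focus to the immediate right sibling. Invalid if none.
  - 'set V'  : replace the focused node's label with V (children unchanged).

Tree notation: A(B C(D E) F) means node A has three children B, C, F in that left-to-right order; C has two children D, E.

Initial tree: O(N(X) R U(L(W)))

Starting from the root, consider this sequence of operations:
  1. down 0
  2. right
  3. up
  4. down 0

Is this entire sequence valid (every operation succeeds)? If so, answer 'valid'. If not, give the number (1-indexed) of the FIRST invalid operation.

Answer: valid

Derivation:
Step 1 (down 0): focus=N path=0 depth=1 children=['X'] left=[] right=['R', 'U'] parent=O
Step 2 (right): focus=R path=1 depth=1 children=[] left=['N'] right=['U'] parent=O
Step 3 (up): focus=O path=root depth=0 children=['N', 'R', 'U'] (at root)
Step 4 (down 0): focus=N path=0 depth=1 children=['X'] left=[] right=['R', 'U'] parent=O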